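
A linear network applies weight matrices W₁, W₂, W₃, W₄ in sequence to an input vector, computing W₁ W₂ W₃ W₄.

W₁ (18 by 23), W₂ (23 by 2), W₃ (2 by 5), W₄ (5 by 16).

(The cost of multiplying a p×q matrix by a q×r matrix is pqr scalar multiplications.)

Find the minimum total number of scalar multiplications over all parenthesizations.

1564

Adjacent pairs: W₁W₂ = 18·23·2 = 828; W₂W₃ = 23·2·5 = 230; W₃W₄ = 2·5·16 = 160.
Length 3: W₁..W₃: k=1: 0+230+18·23·5=2300; k=2: 828+0+18·2·5=1008 → min 1008 | W₂..W₄: k=2: 0+160+23·2·16=896; k=3: 230+0+23·5·16=2070 → min 896.
Length 4: W₁..W₄: k=1: 0+896+18·23·16=7520; k=2: 828+160+18·2·16=1564; k=3: 1008+0+18·5·16=2448 → min 1564.
Optimal order: ((W₁ W₂) (W₃ W₄)) with cost 1564.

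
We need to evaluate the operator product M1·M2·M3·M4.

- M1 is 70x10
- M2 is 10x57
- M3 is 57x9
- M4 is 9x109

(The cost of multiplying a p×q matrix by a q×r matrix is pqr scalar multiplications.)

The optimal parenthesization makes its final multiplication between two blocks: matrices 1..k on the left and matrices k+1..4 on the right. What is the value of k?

3

Adjacent pairs: M1M2 = 70·10·57 = 39900; M2M3 = 10·57·9 = 5130; M3M4 = 57·9·109 = 55917.
Length 3: M1..M3: k=1: 0+5130+70·10·9=11430; k=2: 39900+0+70·57·9=75810 → min 11430 | M2..M4: k=2: 0+55917+10·57·109=118047; k=3: 5130+0+10·9·109=14940 → min 14940.
Top-level splits: k=1: (M1..M1)·(M2..M4) → 0+14940+70·10·109 = 91240; k=2: (M1..M2)·(M3..M4) → 39900+55917+70·57·109 = 530727; k=3: (M1..M3)·(M4..M4) → 11430+0+70·9·109 = 80100.
Best split is after M3, i.e. k = 3.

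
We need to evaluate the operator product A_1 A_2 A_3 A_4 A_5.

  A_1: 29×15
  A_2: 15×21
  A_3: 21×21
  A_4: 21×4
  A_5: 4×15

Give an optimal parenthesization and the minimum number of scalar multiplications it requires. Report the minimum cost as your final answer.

6504

Adjacent pairs: A_1A_2 = 29·15·21 = 9135; A_2A_3 = 15·21·21 = 6615; A_3A_4 = 21·21·4 = 1764; A_4A_5 = 21·4·15 = 1260.
Length 3: A_1..A_3: k=1: 0+6615+29·15·21=15750; k=2: 9135+0+29·21·21=21924 → min 15750 | A_2..A_4: k=2: 0+1764+15·21·4=3024; k=3: 6615+0+15·21·4=7875 → min 3024 | A_3..A_5: k=3: 0+1260+21·21·15=7875; k=4: 1764+0+21·4·15=3024 → min 3024.
Length 4: A_1..A_4: k=1: 0+3024+29·15·4=4764; k=2: 9135+1764+29·21·4=13335; k=3: 15750+0+29·21·4=18186 → min 4764 | A_2..A_5: k=2: 0+3024+15·21·15=7749; k=3: 6615+1260+15·21·15=12600; k=4: 3024+0+15·4·15=3924 → min 3924.
Length 5: A_1..A_5: k=1: 0+3924+29·15·15=10449; k=2: 9135+3024+29·21·15=21294; k=3: 15750+1260+29·21·15=26145; k=4: 4764+0+29·4·15=6504 → min 6504.
Optimal parenthesization: ((A_1 (A_2 (A_3 A_4))) A_5) with cost 6504.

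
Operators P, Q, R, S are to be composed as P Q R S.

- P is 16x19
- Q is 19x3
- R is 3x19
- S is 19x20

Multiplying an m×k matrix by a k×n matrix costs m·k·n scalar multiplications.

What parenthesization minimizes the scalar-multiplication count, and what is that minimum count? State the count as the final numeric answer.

3012

Adjacent pairs: PQ = 16·19·3 = 912; QR = 19·3·19 = 1083; RS = 3·19·20 = 1140.
Length 3: P..R: k=1: 0+1083+16·19·19=6859; k=2: 912+0+16·3·19=1824 → min 1824 | Q..S: k=2: 0+1140+19·3·20=2280; k=3: 1083+0+19·19·20=8303 → min 2280.
Length 4: P..S: k=1: 0+2280+16·19·20=8360; k=2: 912+1140+16·3·20=3012; k=3: 1824+0+16·19·20=7904 → min 3012.
Optimal parenthesization: ((P Q) (R S)) with cost 3012.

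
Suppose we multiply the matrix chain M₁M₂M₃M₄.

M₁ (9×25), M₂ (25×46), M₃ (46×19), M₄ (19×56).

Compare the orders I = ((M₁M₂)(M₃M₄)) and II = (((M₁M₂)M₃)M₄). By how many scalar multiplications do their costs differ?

54686

Order I = ((M₁M₂)(M₃M₄)): (M₁M₂): 9×25 by 25×46 → 9×46, cost 9·25·46 = 10350; (M₃M₄): 46×19 by 19×56 → 46×56, cost 46·19·56 = 48944; ((M₁M₂)(M₃M₄)): 9×46 by 46×56 → 9×56, cost 9·46·56 = 23184; cumulative 82478. Total 82478.
Order II = (((M₁M₂)M₃)M₄): (M₁M₂): 9×25 by 25×46 → 9×46, cost 9·25·46 = 10350; ((M₁M₂)M₃): 9×46 by 46×19 → 9×19, cost 9·46·19 = 7866; cumulative 18216; (((M₁M₂)M₃)M₄): 9×19 by 19×56 → 9×56, cost 9·19·56 = 9576; cumulative 27792. Total 27792.
Difference: |82478 − 27792| = 54686.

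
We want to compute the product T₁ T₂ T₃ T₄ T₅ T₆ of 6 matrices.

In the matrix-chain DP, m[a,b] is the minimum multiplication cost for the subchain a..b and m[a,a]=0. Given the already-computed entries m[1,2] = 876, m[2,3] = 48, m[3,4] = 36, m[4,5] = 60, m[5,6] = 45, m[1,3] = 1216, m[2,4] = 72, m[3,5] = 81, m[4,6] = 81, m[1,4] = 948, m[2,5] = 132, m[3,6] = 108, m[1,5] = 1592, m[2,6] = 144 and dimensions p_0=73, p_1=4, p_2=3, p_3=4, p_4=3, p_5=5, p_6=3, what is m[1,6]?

1020

m[1,6] = min over k∈[1,5] of m[1,k]+m[k+1,6]+p_{0}·p_k·p_{6}.
k=1: 0 + 144 + 73·4·3 = 1020; k=2: 876 + 108 + 73·3·3 = 1641; k=3: 1216 + 81 + 73·4·3 = 2173; k=4: 948 + 45 + 73·3·3 = 1650; k=5: 1592 + 0 + 73·5·3 = 2687.
Minimum: 1020 at k=1.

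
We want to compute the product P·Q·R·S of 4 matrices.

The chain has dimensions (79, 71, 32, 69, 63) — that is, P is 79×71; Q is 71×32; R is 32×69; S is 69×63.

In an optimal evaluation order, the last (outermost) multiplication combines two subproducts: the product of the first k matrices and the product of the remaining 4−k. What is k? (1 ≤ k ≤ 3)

Adjacent pairs: PQ = 79·71·32 = 179488; QR = 71·32·69 = 156768; RS = 32·69·63 = 139104.
Length 3: P..R: k=1: 0+156768+79·71·69=543789; k=2: 179488+0+79·32·69=353920 → min 353920 | Q..S: k=2: 0+139104+71·32·63=282240; k=3: 156768+0+71·69·63=465405 → min 282240.
Top-level splits: k=1: (P..P)·(Q..S) → 0+282240+79·71·63 = 635607; k=2: (P..Q)·(R..S) → 179488+139104+79·32·63 = 477856; k=3: (P..R)·(S..S) → 353920+0+79·69·63 = 697333.
Best split is after Q, i.e. k = 2.

2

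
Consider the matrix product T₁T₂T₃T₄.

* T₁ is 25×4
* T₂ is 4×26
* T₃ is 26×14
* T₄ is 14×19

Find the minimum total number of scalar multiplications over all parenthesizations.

Adjacent pairs: T₁T₂ = 25·4·26 = 2600; T₂T₃ = 4·26·14 = 1456; T₃T₄ = 26·14·19 = 6916.
Length 3: T₁..T₃: k=1: 0+1456+25·4·14=2856; k=2: 2600+0+25·26·14=11700 → min 2856 | T₂..T₄: k=2: 0+6916+4·26·19=8892; k=3: 1456+0+4·14·19=2520 → min 2520.
Length 4: T₁..T₄: k=1: 0+2520+25·4·19=4420; k=2: 2600+6916+25·26·19=21866; k=3: 2856+0+25·14·19=9506 → min 4420.
Optimal order: (T₁((T₂T₃)T₄)) with cost 4420.

4420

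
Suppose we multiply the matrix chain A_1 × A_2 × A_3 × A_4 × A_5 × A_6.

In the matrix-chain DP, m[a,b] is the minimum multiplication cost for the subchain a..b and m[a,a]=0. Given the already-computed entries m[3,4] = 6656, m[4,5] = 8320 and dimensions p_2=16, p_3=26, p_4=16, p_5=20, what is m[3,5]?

11776

m[3,5] = min over k∈[3,4] of m[3,k]+m[k+1,5]+p_{2}·p_k·p_{5}.
k=3: 0 + 8320 + 16·26·20 = 16640; k=4: 6656 + 0 + 16·16·20 = 11776.
Minimum: 11776 at k=4.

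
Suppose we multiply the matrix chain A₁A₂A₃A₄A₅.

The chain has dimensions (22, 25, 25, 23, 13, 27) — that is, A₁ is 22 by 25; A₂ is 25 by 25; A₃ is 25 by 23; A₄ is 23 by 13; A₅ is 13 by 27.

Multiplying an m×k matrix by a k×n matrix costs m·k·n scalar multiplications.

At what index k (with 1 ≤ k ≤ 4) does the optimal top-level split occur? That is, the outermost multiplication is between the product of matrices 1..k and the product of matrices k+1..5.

Adjacent pairs: A₁A₂ = 22·25·25 = 13750; A₂A₃ = 25·25·23 = 14375; A₃A₄ = 25·23·13 = 7475; A₄A₅ = 23·13·27 = 8073.
Length 3: A₁..A₃: k=1: 0+14375+22·25·23=27025; k=2: 13750+0+22·25·23=26400 → min 26400 | A₂..A₄: k=2: 0+7475+25·25·13=15600; k=3: 14375+0+25·23·13=21850 → min 15600 | A₃..A₅: k=3: 0+8073+25·23·27=23598; k=4: 7475+0+25·13·27=16250 → min 16250.
Length 4: A₁..A₄: k=1: 0+15600+22·25·13=22750; k=2: 13750+7475+22·25·13=28375; k=3: 26400+0+22·23·13=32978 → min 22750 | A₂..A₅: k=2: 0+16250+25·25·27=33125; k=3: 14375+8073+25·23·27=37973; k=4: 15600+0+25·13·27=24375 → min 24375.
Top-level splits: k=1: (A₁..A₁)·(A₂..A₅) → 0+24375+22·25·27 = 39225; k=2: (A₁..A₂)·(A₃..A₅) → 13750+16250+22·25·27 = 44850; k=3: (A₁..A₃)·(A₄..A₅) → 26400+8073+22·23·27 = 48135; k=4: (A₁..A₄)·(A₅..A₅) → 22750+0+22·13·27 = 30472.
Best split is after A₄, i.e. k = 4.

4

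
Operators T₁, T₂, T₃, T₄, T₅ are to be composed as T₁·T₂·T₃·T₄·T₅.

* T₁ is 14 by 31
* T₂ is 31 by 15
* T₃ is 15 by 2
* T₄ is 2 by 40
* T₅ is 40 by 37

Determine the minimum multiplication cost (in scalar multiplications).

5794

Adjacent pairs: T₁T₂ = 14·31·15 = 6510; T₂T₃ = 31·15·2 = 930; T₃T₄ = 15·2·40 = 1200; T₄T₅ = 2·40·37 = 2960.
Length 3: T₁..T₃: k=1: 0+930+14·31·2=1798; k=2: 6510+0+14·15·2=6930 → min 1798 | T₂..T₄: k=2: 0+1200+31·15·40=19800; k=3: 930+0+31·2·40=3410 → min 3410 | T₃..T₅: k=3: 0+2960+15·2·37=4070; k=4: 1200+0+15·40·37=23400 → min 4070.
Length 4: T₁..T₄: k=1: 0+3410+14·31·40=20770; k=2: 6510+1200+14·15·40=16110; k=3: 1798+0+14·2·40=2918 → min 2918 | T₂..T₅: k=2: 0+4070+31·15·37=21275; k=3: 930+2960+31·2·37=6184; k=4: 3410+0+31·40·37=49290 → min 6184.
Length 5: T₁..T₅: k=1: 0+6184+14·31·37=22242; k=2: 6510+4070+14·15·37=18350; k=3: 1798+2960+14·2·37=5794; k=4: 2918+0+14·40·37=23638 → min 5794.
Optimal order: ((T₁·(T₂·T₃))·(T₄·T₅)) with cost 5794.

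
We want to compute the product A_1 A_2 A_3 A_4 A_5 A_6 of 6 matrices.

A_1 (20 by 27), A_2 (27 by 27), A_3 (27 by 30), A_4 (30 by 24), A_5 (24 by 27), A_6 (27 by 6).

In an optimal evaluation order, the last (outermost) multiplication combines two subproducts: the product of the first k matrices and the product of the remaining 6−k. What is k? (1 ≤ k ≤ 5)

1

Adjacent pairs: A_1A_2 = 20·27·27 = 14580; A_2A_3 = 27·27·30 = 21870; A_3A_4 = 27·30·24 = 19440; A_4A_5 = 30·24·27 = 19440; A_5A_6 = 24·27·6 = 3888.
Length 3: A_1..A_3: k=1: 0+21870+20·27·30=38070; k=2: 14580+0+20·27·30=30780 → min 30780 | A_2..A_4: k=2: 0+19440+27·27·24=36936; k=3: 21870+0+27·30·24=41310 → min 36936 | A_3..A_5: k=3: 0+19440+27·30·27=41310; k=4: 19440+0+27·24·27=36936 → min 36936 | A_4..A_6: k=4: 0+3888+30·24·6=8208; k=5: 19440+0+30·27·6=24300 → min 8208.
Length 4: A_1..A_4: k=1: 0+36936+20·27·24=49896; k=2: 14580+19440+20·27·24=46980; k=3: 30780+0+20·30·24=45180 → min 45180 | A_2..A_5: k=2: 0+36936+27·27·27=56619; k=3: 21870+19440+27·30·27=63180; k=4: 36936+0+27·24·27=54432 → min 54432 | A_3..A_6: k=3: 0+8208+27·30·6=13068; k=4: 19440+3888+27·24·6=27216; k=5: 36936+0+27·27·6=41310 → min 13068.
Length 5: A_1..A_5: k=1: 0+54432+20·27·27=69012; k=2: 14580+36936+20·27·27=66096; k=3: 30780+19440+20·30·27=66420; k=4: 45180+0+20·24·27=58140 → min 58140 | A_2..A_6: k=2: 0+13068+27·27·6=17442; k=3: 21870+8208+27·30·6=34938; k=4: 36936+3888+27·24·6=44712; k=5: 54432+0+27·27·6=58806 → min 17442.
Top-level splits: k=1: (A_1..A_1)·(A_2..A_6) → 0+17442+20·27·6 = 20682; k=2: (A_1..A_2)·(A_3..A_6) → 14580+13068+20·27·6 = 30888; k=3: (A_1..A_3)·(A_4..A_6) → 30780+8208+20·30·6 = 42588; k=4: (A_1..A_4)·(A_5..A_6) → 45180+3888+20·24·6 = 51948; k=5: (A_1..A_5)·(A_6..A_6) → 58140+0+20·27·6 = 61380.
Best split is after A_1, i.e. k = 1.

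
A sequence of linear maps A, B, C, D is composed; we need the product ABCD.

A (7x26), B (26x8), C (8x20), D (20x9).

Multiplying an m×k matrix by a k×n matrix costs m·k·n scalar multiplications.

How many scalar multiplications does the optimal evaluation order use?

3400

Adjacent pairs: AB = 7·26·8 = 1456; BC = 26·8·20 = 4160; CD = 8·20·9 = 1440.
Length 3: A..C: k=1: 0+4160+7·26·20=7800; k=2: 1456+0+7·8·20=2576 → min 2576 | B..D: k=2: 0+1440+26·8·9=3312; k=3: 4160+0+26·20·9=8840 → min 3312.
Length 4: A..D: k=1: 0+3312+7·26·9=4950; k=2: 1456+1440+7·8·9=3400; k=3: 2576+0+7·20·9=3836 → min 3400.
Optimal order: ((AB)(CD)) with cost 3400.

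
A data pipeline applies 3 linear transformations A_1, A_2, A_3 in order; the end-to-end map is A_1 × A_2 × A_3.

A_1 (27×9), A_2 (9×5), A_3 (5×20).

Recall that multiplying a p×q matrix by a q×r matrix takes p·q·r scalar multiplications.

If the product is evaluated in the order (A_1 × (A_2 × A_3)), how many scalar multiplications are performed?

(A_2 × A_3): 9×5 by 5×20 → 9×20, cost 9·5·20 = 900
(A_1 × (A_2 × A_3)): 27×9 by 9×20 → 27×20, cost 27·9·20 = 4860; cumulative 5760
Total: 5760 scalar multiplications.

5760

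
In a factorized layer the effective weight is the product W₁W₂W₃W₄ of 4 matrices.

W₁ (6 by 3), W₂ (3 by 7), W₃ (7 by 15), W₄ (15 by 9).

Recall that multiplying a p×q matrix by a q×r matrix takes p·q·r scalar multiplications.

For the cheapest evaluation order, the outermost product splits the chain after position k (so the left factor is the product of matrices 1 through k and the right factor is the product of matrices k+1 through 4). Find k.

1

Adjacent pairs: W₁W₂ = 6·3·7 = 126; W₂W₃ = 3·7·15 = 315; W₃W₄ = 7·15·9 = 945.
Length 3: W₁..W₃: k=1: 0+315+6·3·15=585; k=2: 126+0+6·7·15=756 → min 585 | W₂..W₄: k=2: 0+945+3·7·9=1134; k=3: 315+0+3·15·9=720 → min 720.
Top-level splits: k=1: (W₁..W₁)·(W₂..W₄) → 0+720+6·3·9 = 882; k=2: (W₁..W₂)·(W₃..W₄) → 126+945+6·7·9 = 1449; k=3: (W₁..W₃)·(W₄..W₄) → 585+0+6·15·9 = 1395.
Best split is after W₁, i.e. k = 1.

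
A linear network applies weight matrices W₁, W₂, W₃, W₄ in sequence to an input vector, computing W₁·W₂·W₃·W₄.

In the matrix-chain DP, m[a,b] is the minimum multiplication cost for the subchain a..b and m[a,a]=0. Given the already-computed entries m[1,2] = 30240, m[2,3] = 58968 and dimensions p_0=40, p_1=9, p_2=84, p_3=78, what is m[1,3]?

87048

m[1,3] = min over k∈[1,2] of m[1,k]+m[k+1,3]+p_{0}·p_k·p_{3}.
k=1: 0 + 58968 + 40·9·78 = 87048; k=2: 30240 + 0 + 40·84·78 = 292320.
Minimum: 87048 at k=1.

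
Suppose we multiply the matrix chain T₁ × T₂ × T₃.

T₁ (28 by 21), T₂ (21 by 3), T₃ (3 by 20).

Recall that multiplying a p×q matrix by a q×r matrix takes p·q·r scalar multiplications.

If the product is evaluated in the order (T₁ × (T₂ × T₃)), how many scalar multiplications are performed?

(T₂ × T₃): 21×3 by 3×20 → 21×20, cost 21·3·20 = 1260
(T₁ × (T₂ × T₃)): 28×21 by 21×20 → 28×20, cost 28·21·20 = 11760; cumulative 13020
Total: 13020 scalar multiplications.

13020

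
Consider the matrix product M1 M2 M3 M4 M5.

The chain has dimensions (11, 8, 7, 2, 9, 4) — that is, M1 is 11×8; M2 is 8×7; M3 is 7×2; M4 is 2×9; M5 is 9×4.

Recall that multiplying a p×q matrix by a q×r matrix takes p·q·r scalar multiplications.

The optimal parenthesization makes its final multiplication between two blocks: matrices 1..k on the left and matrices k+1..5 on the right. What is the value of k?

Adjacent pairs: M1M2 = 11·8·7 = 616; M2M3 = 8·7·2 = 112; M3M4 = 7·2·9 = 126; M4M5 = 2·9·4 = 72.
Length 3: M1..M3: k=1: 0+112+11·8·2=288; k=2: 616+0+11·7·2=770 → min 288 | M2..M4: k=2: 0+126+8·7·9=630; k=3: 112+0+8·2·9=256 → min 256 | M3..M5: k=3: 0+72+7·2·4=128; k=4: 126+0+7·9·4=378 → min 128.
Length 4: M1..M4: k=1: 0+256+11·8·9=1048; k=2: 616+126+11·7·9=1435; k=3: 288+0+11·2·9=486 → min 486 | M2..M5: k=2: 0+128+8·7·4=352; k=3: 112+72+8·2·4=248; k=4: 256+0+8·9·4=544 → min 248.
Top-level splits: k=1: (M1..M1)·(M2..M5) → 0+248+11·8·4 = 600; k=2: (M1..M2)·(M3..M5) → 616+128+11·7·4 = 1052; k=3: (M1..M3)·(M4..M5) → 288+72+11·2·4 = 448; k=4: (M1..M4)·(M5..M5) → 486+0+11·9·4 = 882.
Best split is after M3, i.e. k = 3.

3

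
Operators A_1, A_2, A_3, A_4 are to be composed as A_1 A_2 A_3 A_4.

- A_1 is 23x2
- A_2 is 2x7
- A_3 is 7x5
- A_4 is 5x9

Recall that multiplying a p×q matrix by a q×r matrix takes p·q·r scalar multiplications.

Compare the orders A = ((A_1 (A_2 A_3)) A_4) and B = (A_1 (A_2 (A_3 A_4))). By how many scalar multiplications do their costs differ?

480

Order A = ((A_1 (A_2 A_3)) A_4): (A_2 A_3): 2×7 by 7×5 → 2×5, cost 2·7·5 = 70; (A_1 (A_2 A_3)): 23×2 by 2×5 → 23×5, cost 23·2·5 = 230; cumulative 300; ((A_1 (A_2 A_3)) A_4): 23×5 by 5×9 → 23×9, cost 23·5·9 = 1035; cumulative 1335. Total 1335.
Order B = (A_1 (A_2 (A_3 A_4))): (A_3 A_4): 7×5 by 5×9 → 7×9, cost 7·5·9 = 315; (A_2 (A_3 A_4)): 2×7 by 7×9 → 2×9, cost 2·7·9 = 126; cumulative 441; (A_1 (A_2 (A_3 A_4))): 23×2 by 2×9 → 23×9, cost 23·2·9 = 414; cumulative 855. Total 855.
Difference: |1335 − 855| = 480.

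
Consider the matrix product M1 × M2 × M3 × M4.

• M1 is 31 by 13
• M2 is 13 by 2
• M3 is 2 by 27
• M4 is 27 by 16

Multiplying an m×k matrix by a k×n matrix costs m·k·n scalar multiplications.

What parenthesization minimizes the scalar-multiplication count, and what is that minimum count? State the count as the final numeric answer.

2662

Adjacent pairs: M1M2 = 31·13·2 = 806; M2M3 = 13·2·27 = 702; M3M4 = 2·27·16 = 864.
Length 3: M1..M3: k=1: 0+702+31·13·27=11583; k=2: 806+0+31·2·27=2480 → min 2480 | M2..M4: k=2: 0+864+13·2·16=1280; k=3: 702+0+13·27·16=6318 → min 1280.
Length 4: M1..M4: k=1: 0+1280+31·13·16=7728; k=2: 806+864+31·2·16=2662; k=3: 2480+0+31·27·16=15872 → min 2662.
Optimal parenthesization: ((M1 × M2) × (M3 × M4)) with cost 2662.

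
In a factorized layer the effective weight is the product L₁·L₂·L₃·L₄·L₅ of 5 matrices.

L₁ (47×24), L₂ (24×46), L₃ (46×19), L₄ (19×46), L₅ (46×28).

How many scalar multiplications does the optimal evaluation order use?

Adjacent pairs: L₁L₂ = 47·24·46 = 51888; L₂L₃ = 24·46·19 = 20976; L₃L₄ = 46·19·46 = 40204; L₄L₅ = 19·46·28 = 24472.
Length 3: L₁..L₃: k=1: 0+20976+47·24·19=42408; k=2: 51888+0+47·46·19=92966 → min 42408 | L₂..L₄: k=2: 0+40204+24·46·46=90988; k=3: 20976+0+24·19·46=41952 → min 41952 | L₃..L₅: k=3: 0+24472+46·19·28=48944; k=4: 40204+0+46·46·28=99452 → min 48944.
Length 4: L₁..L₄: k=1: 0+41952+47·24·46=93840; k=2: 51888+40204+47·46·46=191544; k=3: 42408+0+47·19·46=83486 → min 83486 | L₂..L₅: k=2: 0+48944+24·46·28=79856; k=3: 20976+24472+24·19·28=58216; k=4: 41952+0+24·46·28=72864 → min 58216.
Length 5: L₁..L₅: k=1: 0+58216+47·24·28=89800; k=2: 51888+48944+47·46·28=161368; k=3: 42408+24472+47·19·28=91884; k=4: 83486+0+47·46·28=144022 → min 89800.
Optimal order: (L₁·((L₂·L₃)·(L₄·L₅))) with cost 89800.

89800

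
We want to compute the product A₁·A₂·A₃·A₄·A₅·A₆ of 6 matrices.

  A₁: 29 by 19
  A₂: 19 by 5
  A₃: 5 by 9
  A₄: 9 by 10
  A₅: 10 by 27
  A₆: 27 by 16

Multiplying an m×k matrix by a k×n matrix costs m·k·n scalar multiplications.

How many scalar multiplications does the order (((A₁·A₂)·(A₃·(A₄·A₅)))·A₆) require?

(A₁·A₂): 29×19 by 19×5 → 29×5, cost 29·19·5 = 2755
(A₄·A₅): 9×10 by 10×27 → 9×27, cost 9·10·27 = 2430
(A₃·(A₄·A₅)): 5×9 by 9×27 → 5×27, cost 5·9·27 = 1215; cumulative 3645
((A₁·A₂)·(A₃·(A₄·A₅))): 29×5 by 5×27 → 29×27, cost 29·5·27 = 3915; cumulative 10315
(((A₁·A₂)·(A₃·(A₄·A₅)))·A₆): 29×27 by 27×16 → 29×16, cost 29·27·16 = 12528; cumulative 22843
Total: 22843 scalar multiplications.

22843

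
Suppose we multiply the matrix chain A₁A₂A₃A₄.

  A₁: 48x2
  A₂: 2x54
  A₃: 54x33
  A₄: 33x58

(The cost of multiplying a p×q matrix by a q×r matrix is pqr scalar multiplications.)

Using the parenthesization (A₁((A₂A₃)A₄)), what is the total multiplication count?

(A₂A₃): 2×54 by 54×33 → 2×33, cost 2·54·33 = 3564
((A₂A₃)A₄): 2×33 by 33×58 → 2×58, cost 2·33·58 = 3828; cumulative 7392
(A₁((A₂A₃)A₄)): 48×2 by 2×58 → 48×58, cost 48·2·58 = 5568; cumulative 12960
Total: 12960 scalar multiplications.

12960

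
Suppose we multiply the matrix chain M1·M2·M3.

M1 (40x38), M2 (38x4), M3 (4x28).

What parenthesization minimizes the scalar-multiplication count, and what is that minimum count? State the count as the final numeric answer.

(M1·(M2·M3)): cost 46816.
((M1·M2)·M3): cost 10560.
Optimal: ((M1·M2)·M3) with cost 10560.

10560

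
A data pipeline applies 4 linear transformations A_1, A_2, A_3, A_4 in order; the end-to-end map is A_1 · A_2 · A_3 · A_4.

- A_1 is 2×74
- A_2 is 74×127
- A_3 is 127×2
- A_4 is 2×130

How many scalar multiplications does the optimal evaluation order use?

Adjacent pairs: A_1A_2 = 2·74·127 = 18796; A_2A_3 = 74·127·2 = 18796; A_3A_4 = 127·2·130 = 33020.
Length 3: A_1..A_3: k=1: 0+18796+2·74·2=19092; k=2: 18796+0+2·127·2=19304 → min 19092 | A_2..A_4: k=2: 0+33020+74·127·130=1254760; k=3: 18796+0+74·2·130=38036 → min 38036.
Length 4: A_1..A_4: k=1: 0+38036+2·74·130=57276; k=2: 18796+33020+2·127·130=84836; k=3: 19092+0+2·2·130=19612 → min 19612.
Optimal order: ((A_1 · (A_2 · A_3)) · A_4) with cost 19612.

19612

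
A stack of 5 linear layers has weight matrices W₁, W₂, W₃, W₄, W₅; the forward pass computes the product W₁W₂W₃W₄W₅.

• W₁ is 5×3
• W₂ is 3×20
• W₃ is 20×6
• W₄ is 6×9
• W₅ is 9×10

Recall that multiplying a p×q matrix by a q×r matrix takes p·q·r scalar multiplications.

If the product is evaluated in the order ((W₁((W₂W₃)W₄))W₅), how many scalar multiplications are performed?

(W₂W₃): 3×20 by 20×6 → 3×6, cost 3·20·6 = 360
((W₂W₃)W₄): 3×6 by 6×9 → 3×9, cost 3·6·9 = 162; cumulative 522
(W₁((W₂W₃)W₄)): 5×3 by 3×9 → 5×9, cost 5·3·9 = 135; cumulative 657
((W₁((W₂W₃)W₄))W₅): 5×9 by 9×10 → 5×10, cost 5·9·10 = 450; cumulative 1107
Total: 1107 scalar multiplications.

1107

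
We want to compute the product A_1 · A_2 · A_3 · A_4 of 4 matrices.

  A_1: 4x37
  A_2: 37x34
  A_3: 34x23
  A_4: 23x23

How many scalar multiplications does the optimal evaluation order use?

10276

Adjacent pairs: A_1A_2 = 4·37·34 = 5032; A_2A_3 = 37·34·23 = 28934; A_3A_4 = 34·23·23 = 17986.
Length 3: A_1..A_3: k=1: 0+28934+4·37·23=32338; k=2: 5032+0+4·34·23=8160 → min 8160 | A_2..A_4: k=2: 0+17986+37·34·23=46920; k=3: 28934+0+37·23·23=48507 → min 46920.
Length 4: A_1..A_4: k=1: 0+46920+4·37·23=50324; k=2: 5032+17986+4·34·23=26146; k=3: 8160+0+4·23·23=10276 → min 10276.
Optimal order: (((A_1 · A_2) · A_3) · A_4) with cost 10276.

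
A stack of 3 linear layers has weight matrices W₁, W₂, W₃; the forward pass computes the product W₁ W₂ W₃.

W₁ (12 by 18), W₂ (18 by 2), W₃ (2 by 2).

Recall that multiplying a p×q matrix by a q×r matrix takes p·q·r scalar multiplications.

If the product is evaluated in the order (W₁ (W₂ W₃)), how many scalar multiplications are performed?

(W₂ W₃): 18×2 by 2×2 → 18×2, cost 18·2·2 = 72
(W₁ (W₂ W₃)): 12×18 by 18×2 → 12×2, cost 12·18·2 = 432; cumulative 504
Total: 504 scalar multiplications.

504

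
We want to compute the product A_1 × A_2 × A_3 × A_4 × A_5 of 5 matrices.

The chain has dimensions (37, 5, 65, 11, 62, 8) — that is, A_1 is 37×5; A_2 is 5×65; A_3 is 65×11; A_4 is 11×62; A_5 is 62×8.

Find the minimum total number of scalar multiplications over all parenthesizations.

10945

Adjacent pairs: A_1A_2 = 37·5·65 = 12025; A_2A_3 = 5·65·11 = 3575; A_3A_4 = 65·11·62 = 44330; A_4A_5 = 11·62·8 = 5456.
Length 3: A_1..A_3: k=1: 0+3575+37·5·11=5610; k=2: 12025+0+37·65·11=38480 → min 5610 | A_2..A_4: k=2: 0+44330+5·65·62=64480; k=3: 3575+0+5·11·62=6985 → min 6985 | A_3..A_5: k=3: 0+5456+65·11·8=11176; k=4: 44330+0+65·62·8=76570 → min 11176.
Length 4: A_1..A_4: k=1: 0+6985+37·5·62=18455; k=2: 12025+44330+37·65·62=205465; k=3: 5610+0+37·11·62=30844 → min 18455 | A_2..A_5: k=2: 0+11176+5·65·8=13776; k=3: 3575+5456+5·11·8=9471; k=4: 6985+0+5·62·8=9465 → min 9465.
Length 5: A_1..A_5: k=1: 0+9465+37·5·8=10945; k=2: 12025+11176+37·65·8=42441; k=3: 5610+5456+37·11·8=14322; k=4: 18455+0+37·62·8=36807 → min 10945.
Optimal order: (A_1 × (((A_2 × A_3) × A_4) × A_5)) with cost 10945.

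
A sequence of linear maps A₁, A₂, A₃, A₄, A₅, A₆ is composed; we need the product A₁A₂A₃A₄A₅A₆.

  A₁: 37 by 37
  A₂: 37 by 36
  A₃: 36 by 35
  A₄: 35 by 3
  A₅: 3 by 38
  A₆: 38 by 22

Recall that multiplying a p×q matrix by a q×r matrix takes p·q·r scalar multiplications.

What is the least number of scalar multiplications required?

16833

Adjacent pairs: A₁A₂ = 37·37·36 = 49284; A₂A₃ = 37·36·35 = 46620; A₃A₄ = 36·35·3 = 3780; A₄A₅ = 35·3·38 = 3990; A₅A₆ = 3·38·22 = 2508.
Length 3: A₁..A₃: k=1: 0+46620+37·37·35=94535; k=2: 49284+0+37·36·35=95904 → min 94535 | A₂..A₄: k=2: 0+3780+37·36·3=7776; k=3: 46620+0+37·35·3=50505 → min 7776 | A₃..A₅: k=3: 0+3990+36·35·38=51870; k=4: 3780+0+36·3·38=7884 → min 7884 | A₄..A₆: k=4: 0+2508+35·3·22=4818; k=5: 3990+0+35·38·22=33250 → min 4818.
Length 4: A₁..A₄: k=1: 0+7776+37·37·3=11883; k=2: 49284+3780+37·36·3=57060; k=3: 94535+0+37·35·3=98420 → min 11883 | A₂..A₅: k=2: 0+7884+37·36·38=58500; k=3: 46620+3990+37·35·38=99820; k=4: 7776+0+37·3·38=11994 → min 11994 | A₃..A₆: k=3: 0+4818+36·35·22=32538; k=4: 3780+2508+36·3·22=8664; k=5: 7884+0+36·38·22=37980 → min 8664.
Length 5: A₁..A₅: k=1: 0+11994+37·37·38=64016; k=2: 49284+7884+37·36·38=107784; k=3: 94535+3990+37·35·38=147735; k=4: 11883+0+37·3·38=16101 → min 16101 | A₂..A₆: k=2: 0+8664+37·36·22=37968; k=3: 46620+4818+37·35·22=79928; k=4: 7776+2508+37·3·22=12726; k=5: 11994+0+37·38·22=42926 → min 12726.
Length 6: A₁..A₆: k=1: 0+12726+37·37·22=42844; k=2: 49284+8664+37·36·22=87252; k=3: 94535+4818+37·35·22=127843; k=4: 11883+2508+37·3·22=16833; k=5: 16101+0+37·38·22=47033 → min 16833.
Optimal order: ((A₁(A₂(A₃A₄)))(A₅A₆)) with cost 16833.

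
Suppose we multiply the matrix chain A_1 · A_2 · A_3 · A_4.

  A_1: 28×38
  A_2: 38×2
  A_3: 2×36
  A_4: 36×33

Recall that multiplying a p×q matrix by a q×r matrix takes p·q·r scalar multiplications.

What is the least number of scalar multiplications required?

Adjacent pairs: A_1A_2 = 28·38·2 = 2128; A_2A_3 = 38·2·36 = 2736; A_3A_4 = 2·36·33 = 2376.
Length 3: A_1..A_3: k=1: 0+2736+28·38·36=41040; k=2: 2128+0+28·2·36=4144 → min 4144 | A_2..A_4: k=2: 0+2376+38·2·33=4884; k=3: 2736+0+38·36·33=47880 → min 4884.
Length 4: A_1..A_4: k=1: 0+4884+28·38·33=39996; k=2: 2128+2376+28·2·33=6352; k=3: 4144+0+28·36·33=37408 → min 6352.
Optimal order: ((A_1 · A_2) · (A_3 · A_4)) with cost 6352.

6352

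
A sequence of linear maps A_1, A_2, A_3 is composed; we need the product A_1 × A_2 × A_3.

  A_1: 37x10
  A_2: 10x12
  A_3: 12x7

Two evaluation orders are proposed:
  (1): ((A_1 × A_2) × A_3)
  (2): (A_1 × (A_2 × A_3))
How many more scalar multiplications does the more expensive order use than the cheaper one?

Order (1) = ((A_1 × A_2) × A_3): (A_1 × A_2): 37×10 by 10×12 → 37×12, cost 37·10·12 = 4440; ((A_1 × A_2) × A_3): 37×12 by 12×7 → 37×7, cost 37·12·7 = 3108; cumulative 7548. Total 7548.
Order (2) = (A_1 × (A_2 × A_3)): (A_2 × A_3): 10×12 by 12×7 → 10×7, cost 10·12·7 = 840; (A_1 × (A_2 × A_3)): 37×10 by 10×7 → 37×7, cost 37·10·7 = 2590; cumulative 3430. Total 3430.
Difference: |7548 − 3430| = 4118.

4118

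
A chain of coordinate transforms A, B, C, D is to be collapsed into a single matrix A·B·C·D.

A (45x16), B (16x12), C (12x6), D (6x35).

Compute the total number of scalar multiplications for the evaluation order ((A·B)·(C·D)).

(A·B): 45×16 by 16×12 → 45×12, cost 45·16·12 = 8640
(C·D): 12×6 by 6×35 → 12×35, cost 12·6·35 = 2520
((A·B)·(C·D)): 45×12 by 12×35 → 45×35, cost 45·12·35 = 18900; cumulative 30060
Total: 30060 scalar multiplications.

30060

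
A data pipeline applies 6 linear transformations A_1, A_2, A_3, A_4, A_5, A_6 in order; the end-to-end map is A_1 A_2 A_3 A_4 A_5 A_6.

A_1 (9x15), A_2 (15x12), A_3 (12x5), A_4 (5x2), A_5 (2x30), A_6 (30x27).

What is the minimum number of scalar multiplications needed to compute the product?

2856

Adjacent pairs: A_1A_2 = 9·15·12 = 1620; A_2A_3 = 15·12·5 = 900; A_3A_4 = 12·5·2 = 120; A_4A_5 = 5·2·30 = 300; A_5A_6 = 2·30·27 = 1620.
Length 3: A_1..A_3: k=1: 0+900+9·15·5=1575; k=2: 1620+0+9·12·5=2160 → min 1575 | A_2..A_4: k=2: 0+120+15·12·2=480; k=3: 900+0+15·5·2=1050 → min 480 | A_3..A_5: k=3: 0+300+12·5·30=2100; k=4: 120+0+12·2·30=840 → min 840 | A_4..A_6: k=4: 0+1620+5·2·27=1890; k=5: 300+0+5·30·27=4350 → min 1890.
Length 4: A_1..A_4: k=1: 0+480+9·15·2=750; k=2: 1620+120+9·12·2=1956; k=3: 1575+0+9·5·2=1665 → min 750 | A_2..A_5: k=2: 0+840+15·12·30=6240; k=3: 900+300+15·5·30=3450; k=4: 480+0+15·2·30=1380 → min 1380 | A_3..A_6: k=3: 0+1890+12·5·27=3510; k=4: 120+1620+12·2·27=2388; k=5: 840+0+12·30·27=10560 → min 2388.
Length 5: A_1..A_5: k=1: 0+1380+9·15·30=5430; k=2: 1620+840+9·12·30=5700; k=3: 1575+300+9·5·30=3225; k=4: 750+0+9·2·30=1290 → min 1290 | A_2..A_6: k=2: 0+2388+15·12·27=7248; k=3: 900+1890+15·5·27=4815; k=4: 480+1620+15·2·27=2910; k=5: 1380+0+15·30·27=13530 → min 2910.
Length 6: A_1..A_6: k=1: 0+2910+9·15·27=6555; k=2: 1620+2388+9·12·27=6924; k=3: 1575+1890+9·5·27=4680; k=4: 750+1620+9·2·27=2856; k=5: 1290+0+9·30·27=8580 → min 2856.
Optimal order: ((A_1 (A_2 (A_3 A_4))) (A_5 A_6)) with cost 2856.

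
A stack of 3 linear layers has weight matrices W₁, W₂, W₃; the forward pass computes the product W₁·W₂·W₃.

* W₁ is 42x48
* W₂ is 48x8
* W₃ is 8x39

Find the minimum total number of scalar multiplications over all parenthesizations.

Order (W₁·(W₂·W₃)): (W₂·W₃): 48×8 by 8×39 → 48×39, cost 48·8·39 = 14976; (W₁·(W₂·W₃)): 42×48 by 48×39 → 42×39, cost 42·48·39 = 78624; cumulative 93600. Total 93600.
Order ((W₁·W₂)·W₃): (W₁·W₂): 42×48 by 48×8 → 42×8, cost 42·48·8 = 16128; ((W₁·W₂)·W₃): 42×8 by 8×39 → 42×39, cost 42·8·39 = 13104; cumulative 29232. Total 29232.
Minimum: 29232.

29232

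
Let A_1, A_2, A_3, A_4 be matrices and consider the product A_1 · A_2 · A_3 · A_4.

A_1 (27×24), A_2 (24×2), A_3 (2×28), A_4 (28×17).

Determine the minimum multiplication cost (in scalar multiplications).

Adjacent pairs: A_1A_2 = 27·24·2 = 1296; A_2A_3 = 24·2·28 = 1344; A_3A_4 = 2·28·17 = 952.
Length 3: A_1..A_3: k=1: 0+1344+27·24·28=19488; k=2: 1296+0+27·2·28=2808 → min 2808 | A_2..A_4: k=2: 0+952+24·2·17=1768; k=3: 1344+0+24·28·17=12768 → min 1768.
Length 4: A_1..A_4: k=1: 0+1768+27·24·17=12784; k=2: 1296+952+27·2·17=3166; k=3: 2808+0+27·28·17=15660 → min 3166.
Optimal order: ((A_1 · A_2) · (A_3 · A_4)) with cost 3166.

3166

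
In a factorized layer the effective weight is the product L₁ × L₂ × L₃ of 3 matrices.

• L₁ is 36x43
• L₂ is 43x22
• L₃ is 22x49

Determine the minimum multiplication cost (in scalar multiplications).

72864

Order (L₁ × (L₂ × L₃)): (L₂ × L₃): 43×22 by 22×49 → 43×49, cost 43·22·49 = 46354; (L₁ × (L₂ × L₃)): 36×43 by 43×49 → 36×49, cost 36·43·49 = 75852; cumulative 122206. Total 122206.
Order ((L₁ × L₂) × L₃): (L₁ × L₂): 36×43 by 43×22 → 36×22, cost 36·43·22 = 34056; ((L₁ × L₂) × L₃): 36×22 by 22×49 → 36×49, cost 36·22·49 = 38808; cumulative 72864. Total 72864.
Minimum: 72864.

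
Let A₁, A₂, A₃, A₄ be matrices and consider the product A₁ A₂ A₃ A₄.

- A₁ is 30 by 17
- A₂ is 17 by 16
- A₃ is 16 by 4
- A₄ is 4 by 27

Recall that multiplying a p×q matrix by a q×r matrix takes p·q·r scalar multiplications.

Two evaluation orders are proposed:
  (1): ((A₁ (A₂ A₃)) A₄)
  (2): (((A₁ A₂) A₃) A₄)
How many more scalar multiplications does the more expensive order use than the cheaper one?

Order (1) = ((A₁ (A₂ A₃)) A₄): (A₂ A₃): 17×16 by 16×4 → 17×4, cost 17·16·4 = 1088; (A₁ (A₂ A₃)): 30×17 by 17×4 → 30×4, cost 30·17·4 = 2040; cumulative 3128; ((A₁ (A₂ A₃)) A₄): 30×4 by 4×27 → 30×27, cost 30·4·27 = 3240; cumulative 6368. Total 6368.
Order (2) = (((A₁ A₂) A₃) A₄): (A₁ A₂): 30×17 by 17×16 → 30×16, cost 30·17·16 = 8160; ((A₁ A₂) A₃): 30×16 by 16×4 → 30×4, cost 30·16·4 = 1920; cumulative 10080; (((A₁ A₂) A₃) A₄): 30×4 by 4×27 → 30×27, cost 30·4·27 = 3240; cumulative 13320. Total 13320.
Difference: |6368 − 13320| = 6952.

6952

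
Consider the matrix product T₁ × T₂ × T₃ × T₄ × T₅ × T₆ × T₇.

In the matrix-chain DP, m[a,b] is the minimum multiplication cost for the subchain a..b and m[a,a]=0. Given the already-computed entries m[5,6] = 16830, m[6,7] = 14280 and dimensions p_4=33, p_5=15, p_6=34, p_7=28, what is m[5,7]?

28140

m[5,7] = min over k∈[5,6] of m[5,k]+m[k+1,7]+p_{4}·p_k·p_{7}.
k=5: 0 + 14280 + 33·15·28 = 28140; k=6: 16830 + 0 + 33·34·28 = 48246.
Minimum: 28140 at k=5.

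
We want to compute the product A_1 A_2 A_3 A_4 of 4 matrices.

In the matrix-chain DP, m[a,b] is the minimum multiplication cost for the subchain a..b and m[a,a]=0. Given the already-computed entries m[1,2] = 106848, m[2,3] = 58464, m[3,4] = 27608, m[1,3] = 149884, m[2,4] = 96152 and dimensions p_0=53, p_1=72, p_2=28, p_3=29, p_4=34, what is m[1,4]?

184912

m[1,4] = min over k∈[1,3] of m[1,k]+m[k+1,4]+p_{0}·p_k·p_{4}.
k=1: 0 + 96152 + 53·72·34 = 225896; k=2: 106848 + 27608 + 53·28·34 = 184912; k=3: 149884 + 0 + 53·29·34 = 202142.
Minimum: 184912 at k=2.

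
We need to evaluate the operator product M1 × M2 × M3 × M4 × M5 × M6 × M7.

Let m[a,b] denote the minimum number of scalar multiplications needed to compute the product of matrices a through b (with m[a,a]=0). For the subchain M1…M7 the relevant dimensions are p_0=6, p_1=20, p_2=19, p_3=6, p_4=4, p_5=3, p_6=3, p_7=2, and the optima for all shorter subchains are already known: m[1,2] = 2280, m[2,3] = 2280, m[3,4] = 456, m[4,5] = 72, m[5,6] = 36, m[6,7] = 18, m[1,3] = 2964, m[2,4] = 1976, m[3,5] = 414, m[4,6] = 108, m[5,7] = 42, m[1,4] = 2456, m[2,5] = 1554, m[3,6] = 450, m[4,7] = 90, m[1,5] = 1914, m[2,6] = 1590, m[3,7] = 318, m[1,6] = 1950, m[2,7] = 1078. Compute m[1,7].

m[1,7] = min over k∈[1,6] of m[1,k]+m[k+1,7]+p_{0}·p_k·p_{7}.
k=1: 0 + 1078 + 6·20·2 = 1318; k=2: 2280 + 318 + 6·19·2 = 2826; k=3: 2964 + 90 + 6·6·2 = 3126; k=4: 2456 + 42 + 6·4·2 = 2546; k=5: 1914 + 18 + 6·3·2 = 1968; k=6: 1950 + 0 + 6·3·2 = 1986.
Minimum: 1318 at k=1.

1318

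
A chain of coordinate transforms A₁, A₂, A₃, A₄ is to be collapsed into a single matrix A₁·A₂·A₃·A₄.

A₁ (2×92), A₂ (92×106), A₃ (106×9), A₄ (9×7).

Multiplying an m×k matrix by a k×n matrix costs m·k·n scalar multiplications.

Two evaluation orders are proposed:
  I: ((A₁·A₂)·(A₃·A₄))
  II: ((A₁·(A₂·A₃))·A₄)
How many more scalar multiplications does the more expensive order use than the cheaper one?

Order I = ((A₁·A₂)·(A₃·A₄)): (A₁·A₂): 2×92 by 92×106 → 2×106, cost 2·92·106 = 19504; (A₃·A₄): 106×9 by 9×7 → 106×7, cost 106·9·7 = 6678; ((A₁·A₂)·(A₃·A₄)): 2×106 by 106×7 → 2×7, cost 2·106·7 = 1484; cumulative 27666. Total 27666.
Order II = ((A₁·(A₂·A₃))·A₄): (A₂·A₃): 92×106 by 106×9 → 92×9, cost 92·106·9 = 87768; (A₁·(A₂·A₃)): 2×92 by 92×9 → 2×9, cost 2·92·9 = 1656; cumulative 89424; ((A₁·(A₂·A₃))·A₄): 2×9 by 9×7 → 2×7, cost 2·9·7 = 126; cumulative 89550. Total 89550.
Difference: |27666 − 89550| = 61884.

61884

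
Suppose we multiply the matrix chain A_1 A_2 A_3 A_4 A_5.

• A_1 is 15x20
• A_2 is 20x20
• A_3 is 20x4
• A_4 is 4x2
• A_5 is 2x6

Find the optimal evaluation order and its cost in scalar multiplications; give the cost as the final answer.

1740

Adjacent pairs: A_1A_2 = 15·20·20 = 6000; A_2A_3 = 20·20·4 = 1600; A_3A_4 = 20·4·2 = 160; A_4A_5 = 4·2·6 = 48.
Length 3: A_1..A_3: k=1: 0+1600+15·20·4=2800; k=2: 6000+0+15·20·4=7200 → min 2800 | A_2..A_4: k=2: 0+160+20·20·2=960; k=3: 1600+0+20·4·2=1760 → min 960 | A_3..A_5: k=3: 0+48+20·4·6=528; k=4: 160+0+20·2·6=400 → min 400.
Length 4: A_1..A_4: k=1: 0+960+15·20·2=1560; k=2: 6000+160+15·20·2=6760; k=3: 2800+0+15·4·2=2920 → min 1560 | A_2..A_5: k=2: 0+400+20·20·6=2800; k=3: 1600+48+20·4·6=2128; k=4: 960+0+20·2·6=1200 → min 1200.
Length 5: A_1..A_5: k=1: 0+1200+15·20·6=3000; k=2: 6000+400+15·20·6=8200; k=3: 2800+48+15·4·6=3208; k=4: 1560+0+15·2·6=1740 → min 1740.
Optimal parenthesization: ((A_1 (A_2 (A_3 A_4))) A_5) with cost 1740.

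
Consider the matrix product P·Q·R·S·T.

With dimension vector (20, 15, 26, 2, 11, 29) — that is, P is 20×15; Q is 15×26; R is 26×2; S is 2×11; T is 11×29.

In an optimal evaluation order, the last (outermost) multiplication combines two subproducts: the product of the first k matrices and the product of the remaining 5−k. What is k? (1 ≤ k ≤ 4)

Adjacent pairs: PQ = 20·15·26 = 7800; QR = 15·26·2 = 780; RS = 26·2·11 = 572; ST = 2·11·29 = 638.
Length 3: P..R: k=1: 0+780+20·15·2=1380; k=2: 7800+0+20·26·2=8840 → min 1380 | Q..S: k=2: 0+572+15·26·11=4862; k=3: 780+0+15·2·11=1110 → min 1110 | R..T: k=3: 0+638+26·2·29=2146; k=4: 572+0+26·11·29=8866 → min 2146.
Length 4: P..S: k=1: 0+1110+20·15·11=4410; k=2: 7800+572+20·26·11=14092; k=3: 1380+0+20·2·11=1820 → min 1820 | Q..T: k=2: 0+2146+15·26·29=13456; k=3: 780+638+15·2·29=2288; k=4: 1110+0+15·11·29=5895 → min 2288.
Top-level splits: k=1: (P..P)·(Q..T) → 0+2288+20·15·29 = 10988; k=2: (P..Q)·(R..T) → 7800+2146+20·26·29 = 25026; k=3: (P..R)·(S..T) → 1380+638+20·2·29 = 3178; k=4: (P..S)·(T..T) → 1820+0+20·11·29 = 8200.
Best split is after R, i.e. k = 3.

3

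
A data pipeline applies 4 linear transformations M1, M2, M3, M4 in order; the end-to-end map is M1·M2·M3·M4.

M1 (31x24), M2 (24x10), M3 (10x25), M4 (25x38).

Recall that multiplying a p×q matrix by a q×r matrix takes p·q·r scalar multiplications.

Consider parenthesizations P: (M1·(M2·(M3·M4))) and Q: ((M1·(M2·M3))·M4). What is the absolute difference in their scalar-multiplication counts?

Order P = (M1·(M2·(M3·M4))): (M3·M4): 10×25 by 25×38 → 10×38, cost 10·25·38 = 9500; (M2·(M3·M4)): 24×10 by 10×38 → 24×38, cost 24·10·38 = 9120; cumulative 18620; (M1·(M2·(M3·M4))): 31×24 by 24×38 → 31×38, cost 31·24·38 = 28272; cumulative 46892. Total 46892.
Order Q = ((M1·(M2·M3))·M4): (M2·M3): 24×10 by 10×25 → 24×25, cost 24·10·25 = 6000; (M1·(M2·M3)): 31×24 by 24×25 → 31×25, cost 31·24·25 = 18600; cumulative 24600; ((M1·(M2·M3))·M4): 31×25 by 25×38 → 31×38, cost 31·25·38 = 29450; cumulative 54050. Total 54050.
Difference: |46892 − 54050| = 7158.

7158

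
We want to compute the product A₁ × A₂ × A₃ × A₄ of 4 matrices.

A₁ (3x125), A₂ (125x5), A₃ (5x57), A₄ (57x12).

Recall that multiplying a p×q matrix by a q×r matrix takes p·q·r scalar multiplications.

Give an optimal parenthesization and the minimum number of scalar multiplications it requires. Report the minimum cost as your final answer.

4782

Adjacent pairs: A₁A₂ = 3·125·5 = 1875; A₂A₃ = 125·5·57 = 35625; A₃A₄ = 5·57·12 = 3420.
Length 3: A₁..A₃: k=1: 0+35625+3·125·57=57000; k=2: 1875+0+3·5·57=2730 → min 2730 | A₂..A₄: k=2: 0+3420+125·5·12=10920; k=3: 35625+0+125·57·12=121125 → min 10920.
Length 4: A₁..A₄: k=1: 0+10920+3·125·12=15420; k=2: 1875+3420+3·5·12=5475; k=3: 2730+0+3·57·12=4782 → min 4782.
Optimal parenthesization: (((A₁ × A₂) × A₃) × A₄) with cost 4782.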